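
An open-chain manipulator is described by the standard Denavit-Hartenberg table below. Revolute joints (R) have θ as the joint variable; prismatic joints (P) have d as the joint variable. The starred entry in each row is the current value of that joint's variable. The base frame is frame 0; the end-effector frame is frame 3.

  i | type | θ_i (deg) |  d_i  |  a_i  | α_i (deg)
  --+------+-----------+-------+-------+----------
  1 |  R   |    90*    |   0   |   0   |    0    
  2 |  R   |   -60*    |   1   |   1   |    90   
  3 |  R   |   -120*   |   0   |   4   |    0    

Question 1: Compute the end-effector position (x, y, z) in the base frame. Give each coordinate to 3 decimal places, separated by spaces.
after link 1: o_1 = (0.0000, 0.0000, 0.0000)
after link 2: o_2 = (0.8660, 0.5000, 1.0000)
after link 3: o_3 = (-0.8660, -0.5000, -2.4641)

-0.866 -0.500 -2.464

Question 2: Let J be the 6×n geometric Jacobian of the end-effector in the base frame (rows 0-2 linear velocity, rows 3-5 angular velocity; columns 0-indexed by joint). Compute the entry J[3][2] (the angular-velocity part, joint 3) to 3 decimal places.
axis z_2 = (0.5000,-0.8660,0.0000); lever o_n−o_2 = (-1.7321,-1.0000,-3.4641)
cross product → J_v[:, 2] = (3.0000,1.7321,-2.0000)
J_ω[:, 2] = z_2
entry J[3][2] = 0.5000

0.500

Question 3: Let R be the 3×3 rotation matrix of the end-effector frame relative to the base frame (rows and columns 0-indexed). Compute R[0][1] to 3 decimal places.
0.750

End-effector y-axis (col 1 of R) = (0.7500,0.4330,-0.5000)
R[0][1] = 0.7500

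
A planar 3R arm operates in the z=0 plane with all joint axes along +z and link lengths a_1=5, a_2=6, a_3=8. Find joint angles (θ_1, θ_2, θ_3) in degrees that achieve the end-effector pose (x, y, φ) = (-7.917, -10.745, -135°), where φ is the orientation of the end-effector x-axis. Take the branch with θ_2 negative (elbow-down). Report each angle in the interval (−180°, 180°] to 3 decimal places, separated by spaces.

-45.001 -120.003 30.003

wrist centre = target − a_3·(cos φ, sin φ) = (-2.2601, -5.0881)
cos θ_2 = (30.9975−5²−6²)/(2·5·6) = -0.5000; θ_2 = -120.0028° (elbow-down)
β = atan2(-5.0881,-2.2601) = -113.9507°; ψ = atan2(-5.1960,1.9997) = -68.9502°
θ_1 = β − ψ = -45.0006°
θ_3 = φ − θ_1 − θ_2 = 30.0033° (wrapped to (-180°,180°])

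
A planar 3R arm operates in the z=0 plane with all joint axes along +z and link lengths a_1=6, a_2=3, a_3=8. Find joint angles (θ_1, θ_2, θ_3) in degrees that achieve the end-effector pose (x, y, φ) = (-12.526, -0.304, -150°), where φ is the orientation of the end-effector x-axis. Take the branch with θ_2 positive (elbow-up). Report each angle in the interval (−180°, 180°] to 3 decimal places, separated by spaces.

wrist centre = target − a_3·(cos φ, sin φ) = (-5.5978, 3.6960)
cos θ_2 = (44.9957−6²−3²)/(2·6·3) = -0.0001; θ_2 = 90.0068° (elbow-up)
β = atan2(3.6960,-5.5978) = 146.5648°; ψ = atan2(3.0000,5.9996) = 26.5664°
θ_1 = β − ψ = 119.9984°
θ_3 = φ − θ_1 − θ_2 = -0.0052° (wrapped to (-180°,180°])

119.998 90.007 -0.005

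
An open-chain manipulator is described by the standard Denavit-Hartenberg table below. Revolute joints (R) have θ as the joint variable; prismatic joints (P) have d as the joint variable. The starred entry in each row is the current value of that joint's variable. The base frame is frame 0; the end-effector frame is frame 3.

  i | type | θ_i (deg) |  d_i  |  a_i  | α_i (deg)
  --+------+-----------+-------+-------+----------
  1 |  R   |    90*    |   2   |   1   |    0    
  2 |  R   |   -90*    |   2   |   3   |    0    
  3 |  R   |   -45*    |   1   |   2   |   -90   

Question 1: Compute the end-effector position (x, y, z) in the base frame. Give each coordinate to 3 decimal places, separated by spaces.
after link 1: o_1 = (0.0000, 1.0000, 2.0000)
after link 2: o_2 = (3.0000, 1.0000, 4.0000)
after link 3: o_3 = (4.4142, -0.4142, 5.0000)

4.414 -0.414 5.000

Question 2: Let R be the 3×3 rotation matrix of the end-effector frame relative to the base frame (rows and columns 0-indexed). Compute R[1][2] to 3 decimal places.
0.707

End-effector z-axis (col 2 of R) = (0.7071,0.7071,0.0000)
R[1][2] = 0.7071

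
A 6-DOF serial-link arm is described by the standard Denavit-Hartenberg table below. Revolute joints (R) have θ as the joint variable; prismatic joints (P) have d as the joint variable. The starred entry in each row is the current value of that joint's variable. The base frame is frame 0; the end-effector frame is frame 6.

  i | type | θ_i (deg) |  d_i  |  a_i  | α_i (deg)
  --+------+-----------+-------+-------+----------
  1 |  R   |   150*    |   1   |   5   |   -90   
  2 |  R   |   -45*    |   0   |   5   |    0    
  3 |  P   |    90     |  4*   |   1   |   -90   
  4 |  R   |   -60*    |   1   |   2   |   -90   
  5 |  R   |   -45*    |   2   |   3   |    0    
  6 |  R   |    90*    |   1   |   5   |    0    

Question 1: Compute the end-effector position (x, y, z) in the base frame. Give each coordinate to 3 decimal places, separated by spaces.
after link 1: o_1 = (-4.3301, 2.5000, 1.0000)
after link 2: o_2 = (-7.3920, 4.2678, 4.5355)
after link 3: o_3 = (-10.0044, 1.1572, 3.8284)
after link 4: o_4 = (-10.8704, -0.3428, 2.4142)
after link 5: o_5 = (-11.7001, -0.8304, -1.0605)
after link 6: o_6 = (-16.7589, -0.8678, -0.4229)

-16.759 -0.868 -0.423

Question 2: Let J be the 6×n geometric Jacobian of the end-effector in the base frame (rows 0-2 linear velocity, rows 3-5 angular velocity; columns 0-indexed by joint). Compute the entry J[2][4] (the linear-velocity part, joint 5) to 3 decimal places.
axis z_4 = (-0.2803,0.7392,-0.6124); lever o_n−o_4 = (-5.8886,-0.5250,-2.8371)
cross product → J_v[:, 4] = (-2.4187,2.8107,4.5000)
J_ω[:, 4] = z_4
entry J[2][4] = 4.5000

4.500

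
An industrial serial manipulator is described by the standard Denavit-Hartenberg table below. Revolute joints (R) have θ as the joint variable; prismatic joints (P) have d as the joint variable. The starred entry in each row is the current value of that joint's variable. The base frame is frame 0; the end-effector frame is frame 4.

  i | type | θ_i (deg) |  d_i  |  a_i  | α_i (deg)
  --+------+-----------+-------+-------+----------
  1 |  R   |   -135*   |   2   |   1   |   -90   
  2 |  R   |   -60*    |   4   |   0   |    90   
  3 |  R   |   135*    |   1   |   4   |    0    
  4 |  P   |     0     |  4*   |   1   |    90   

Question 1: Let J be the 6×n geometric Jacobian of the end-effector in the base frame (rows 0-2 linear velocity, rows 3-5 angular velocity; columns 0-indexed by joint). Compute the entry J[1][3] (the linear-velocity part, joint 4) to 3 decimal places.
0.612

prismatic axis z_3 = (0.6124,0.6124,0.5000)
J_v[:, 3] = z_3; J_ω[:, 3] = (0,0,0)
entry J[1][3] = 0.6124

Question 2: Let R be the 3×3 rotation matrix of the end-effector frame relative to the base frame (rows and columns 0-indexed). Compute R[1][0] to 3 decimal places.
-0.250

End-effector x-axis (col 0 of R) = (0.7500,-0.2500,-0.6124)
R[1][0] = -0.2500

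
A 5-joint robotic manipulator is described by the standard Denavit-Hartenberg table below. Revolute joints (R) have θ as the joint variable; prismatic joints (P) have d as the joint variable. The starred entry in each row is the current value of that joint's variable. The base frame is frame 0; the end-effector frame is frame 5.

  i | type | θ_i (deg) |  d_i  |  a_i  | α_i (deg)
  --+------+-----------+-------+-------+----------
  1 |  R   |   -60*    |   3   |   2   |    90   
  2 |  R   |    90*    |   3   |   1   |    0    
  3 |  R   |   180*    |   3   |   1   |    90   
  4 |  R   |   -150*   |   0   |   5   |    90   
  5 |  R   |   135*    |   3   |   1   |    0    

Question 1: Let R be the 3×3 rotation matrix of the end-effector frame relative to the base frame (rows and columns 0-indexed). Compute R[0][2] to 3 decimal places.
End-effector z-axis (col 2 of R) = (-0.7500,-0.4330,0.5000)
R[0][2] = -0.7500

-0.750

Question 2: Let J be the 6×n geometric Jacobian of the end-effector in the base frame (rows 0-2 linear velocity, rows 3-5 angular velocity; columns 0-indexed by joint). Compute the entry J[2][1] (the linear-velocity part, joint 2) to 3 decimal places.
-0.707

axis z_1 = (-0.8660,-0.5000,0.0000); lever o_n−o_1 = (-5.9408,-2.6134,5.2178)
cross product → J_v[:, 1] = (-2.6089,4.5187,-0.7071)
J_ω[:, 1] = z_1
entry J[2][1] = -0.7071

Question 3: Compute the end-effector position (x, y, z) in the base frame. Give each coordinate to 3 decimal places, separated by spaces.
-4.941 -4.345 8.218

after link 1: o_1 = (1.0000, -1.7321, 3.0000)
after link 2: o_2 = (-1.5981, -3.2321, 4.0000)
after link 3: o_3 = (-4.1962, -4.7321, 3.0000)
after link 4: o_4 = (-2.0311, -3.4821, 7.3301)
after link 5: o_5 = (-4.9408, -4.3455, 8.2178)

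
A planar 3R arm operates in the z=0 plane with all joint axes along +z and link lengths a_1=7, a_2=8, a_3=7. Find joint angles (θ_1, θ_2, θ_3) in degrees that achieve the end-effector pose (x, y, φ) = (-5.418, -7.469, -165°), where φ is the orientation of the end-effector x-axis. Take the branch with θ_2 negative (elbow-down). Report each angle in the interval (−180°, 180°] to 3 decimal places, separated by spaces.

-0.001 -134.996 -30.003

wrist centre = target − a_3·(cos φ, sin φ) = (1.3435, -5.6573)
cos θ_2 = (33.8096−7²−8²)/(2·7·8) = -0.7071; θ_2 = -134.9960° (elbow-down)
β = atan2(-5.6573,1.3435) = -76.6409°; ψ = atan2(-5.6573,1.3435) = -76.6403°
θ_1 = β − ψ = -0.0006°
θ_3 = φ − θ_1 − θ_2 = -30.0034° (wrapped to (-180°,180°])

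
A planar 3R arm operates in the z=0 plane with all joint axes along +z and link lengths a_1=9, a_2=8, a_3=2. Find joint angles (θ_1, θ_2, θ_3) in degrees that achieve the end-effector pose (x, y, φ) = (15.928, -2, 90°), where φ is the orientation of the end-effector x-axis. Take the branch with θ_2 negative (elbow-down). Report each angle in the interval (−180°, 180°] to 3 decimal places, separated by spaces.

0.002 -30.005 120.003

wrist centre = target − a_3·(cos φ, sin φ) = (15.9280, -4.0000)
cos θ_2 = (269.7012−9²−8²)/(2·9·8) = 0.8660; θ_2 = -30.0052° (elbow-down)
β = atan2(-4.0000,15.9280) = -14.0972°; ψ = atan2(-4.0006,15.9278) = -14.0994°
θ_1 = β − ψ = 0.0022°
θ_3 = φ − θ_1 − θ_2 = 120.0029° (wrapped to (-180°,180°])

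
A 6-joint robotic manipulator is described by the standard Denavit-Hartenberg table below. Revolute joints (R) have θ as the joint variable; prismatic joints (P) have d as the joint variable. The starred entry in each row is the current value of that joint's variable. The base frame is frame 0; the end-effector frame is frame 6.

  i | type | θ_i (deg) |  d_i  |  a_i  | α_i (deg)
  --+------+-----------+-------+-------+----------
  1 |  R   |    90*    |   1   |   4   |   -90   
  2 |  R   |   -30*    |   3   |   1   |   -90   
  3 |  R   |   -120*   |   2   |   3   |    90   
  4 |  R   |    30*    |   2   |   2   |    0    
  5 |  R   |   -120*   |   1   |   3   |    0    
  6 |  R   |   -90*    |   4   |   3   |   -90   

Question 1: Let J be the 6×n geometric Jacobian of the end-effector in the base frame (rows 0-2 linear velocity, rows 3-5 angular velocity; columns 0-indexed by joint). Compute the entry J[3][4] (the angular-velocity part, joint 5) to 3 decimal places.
axis z_4 = (0.5000,-0.7500,-0.4330); lever o_n−o_4 = (5.0981,-3.9510,1.1830)
cross product → J_v[:, 4] = (-2.5981,-2.7990,1.8481)
J_ω[:, 4] = z_4
entry J[3][4] = 0.5000

0.500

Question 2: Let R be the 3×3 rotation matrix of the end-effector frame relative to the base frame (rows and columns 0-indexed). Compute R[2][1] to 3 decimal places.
End-effector y-axis (col 1 of R) = (-0.5000,0.7500,0.4330)
R[2][1] = 0.4330

0.433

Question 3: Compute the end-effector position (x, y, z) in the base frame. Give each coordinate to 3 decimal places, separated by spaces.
after link 1: o_1 = (0.0000, 4.0000, 1.0000)
after link 2: o_2 = (-3.0000, 4.8660, 1.5000)
after link 3: o_3 = (-5.5981, 4.5670, -0.9821)
after link 4: o_4 = (-6.0981, 2.8170, -3.1471)
after link 5: o_5 = (-5.5981, 0.5670, -0.9821)
after link 6: o_6 = (-1.0000, -1.1340, -1.9641)

-1.000 -1.134 -1.964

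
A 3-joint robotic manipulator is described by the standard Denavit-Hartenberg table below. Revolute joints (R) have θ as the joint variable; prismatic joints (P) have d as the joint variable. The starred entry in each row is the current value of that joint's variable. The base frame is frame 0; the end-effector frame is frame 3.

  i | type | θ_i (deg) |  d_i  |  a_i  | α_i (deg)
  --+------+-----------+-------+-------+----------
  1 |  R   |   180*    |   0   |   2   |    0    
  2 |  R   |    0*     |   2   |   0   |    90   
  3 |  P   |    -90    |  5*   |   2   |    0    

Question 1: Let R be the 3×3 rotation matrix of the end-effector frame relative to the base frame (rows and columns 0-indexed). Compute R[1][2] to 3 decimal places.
1.000

End-effector z-axis (col 2 of R) = (0.0000,1.0000,0.0000)
R[1][2] = 1.0000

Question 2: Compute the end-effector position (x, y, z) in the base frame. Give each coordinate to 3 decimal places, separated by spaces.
after link 1: o_1 = (-2.0000, 0.0000, 0.0000)
after link 2: o_2 = (-2.0000, 0.0000, 2.0000)
after link 3: o_3 = (-2.0000, 5.0000, 0.0000)

-2.000 5.000 0.000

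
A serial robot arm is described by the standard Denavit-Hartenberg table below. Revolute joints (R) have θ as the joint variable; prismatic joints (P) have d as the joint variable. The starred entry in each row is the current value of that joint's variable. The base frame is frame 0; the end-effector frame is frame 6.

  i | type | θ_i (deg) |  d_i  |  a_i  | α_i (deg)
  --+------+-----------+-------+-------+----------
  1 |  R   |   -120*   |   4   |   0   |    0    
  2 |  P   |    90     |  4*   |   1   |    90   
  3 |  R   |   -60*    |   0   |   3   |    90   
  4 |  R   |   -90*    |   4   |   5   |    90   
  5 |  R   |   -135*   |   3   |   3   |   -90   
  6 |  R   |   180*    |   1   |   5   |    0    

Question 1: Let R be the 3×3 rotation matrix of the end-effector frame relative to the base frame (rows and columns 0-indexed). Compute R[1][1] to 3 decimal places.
End-effector y-axis (col 1 of R) = (-0.4330,0.2500,0.8660)
R[1][1] = 0.2500

0.250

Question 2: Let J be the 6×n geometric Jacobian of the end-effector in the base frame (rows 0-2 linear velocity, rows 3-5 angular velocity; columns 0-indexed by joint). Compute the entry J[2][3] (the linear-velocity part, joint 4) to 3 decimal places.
axis z_3 = (-0.7500,0.4330,-0.5000); lever o_n−o_3 = (-1.2687,8.9555,0.2445)
cross product → J_v[:, 3] = (4.5836,0.8177,-6.1672)
J_ω[:, 3] = z_3
entry J[2][3] = -6.1672

-6.167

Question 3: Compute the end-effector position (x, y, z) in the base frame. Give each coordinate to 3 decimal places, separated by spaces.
0.896 7.705 5.646

after link 1: o_1 = (0.0000, 0.0000, 4.0000)
after link 2: o_2 = (0.8660, -0.5000, 8.0000)
after link 3: o_3 = (2.1651, -1.2500, 5.4019)
after link 4: o_4 = (1.6651, 4.8122, 3.4019)
after link 5: o_5 = (0.8964, 2.8065, 7.0607)
after link 6: o_6 = (0.8964, 7.7055, 5.6464)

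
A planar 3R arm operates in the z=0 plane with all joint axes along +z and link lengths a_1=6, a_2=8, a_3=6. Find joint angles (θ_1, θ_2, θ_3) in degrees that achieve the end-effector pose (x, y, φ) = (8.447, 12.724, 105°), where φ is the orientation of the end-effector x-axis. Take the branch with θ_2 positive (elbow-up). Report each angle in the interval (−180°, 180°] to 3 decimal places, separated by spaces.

wrist centre = target − a_3·(cos φ, sin φ) = (9.9999, 6.9284)
cos θ_2 = (148.0016−6²−8²)/(2·6·8) = 0.5000; θ_2 = 59.9989° (elbow-up)
β = atan2(6.9284,9.9999) = 34.7162°; ψ = atan2(6.9281,10.0001) = 34.7143°
θ_1 = β − ψ = 0.0018°
θ_3 = φ − θ_1 − θ_2 = 44.9993° (wrapped to (-180°,180°])

0.002 59.999 44.999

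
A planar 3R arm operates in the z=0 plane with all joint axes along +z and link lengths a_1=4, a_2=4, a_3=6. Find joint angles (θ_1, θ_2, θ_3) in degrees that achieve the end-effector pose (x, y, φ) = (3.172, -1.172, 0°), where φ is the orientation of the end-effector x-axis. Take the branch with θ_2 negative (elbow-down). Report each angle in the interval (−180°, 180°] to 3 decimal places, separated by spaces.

wrist centre = target − a_3·(cos φ, sin φ) = (-2.8280, -1.1720)
cos θ_2 = (9.3712−4²−4²)/(2·4·4) = -0.7072; θ_2 = -135.0036° (elbow-down)
β = atan2(-1.1720,-2.8280) = -157.4896°; ψ = atan2(-2.8283,1.1714) = -67.5018°
θ_1 = β − ψ = -89.9878°
θ_3 = φ − θ_1 − θ_2 = -135.0087° (wrapped to (-180°,180°])

-89.988 -135.004 -135.009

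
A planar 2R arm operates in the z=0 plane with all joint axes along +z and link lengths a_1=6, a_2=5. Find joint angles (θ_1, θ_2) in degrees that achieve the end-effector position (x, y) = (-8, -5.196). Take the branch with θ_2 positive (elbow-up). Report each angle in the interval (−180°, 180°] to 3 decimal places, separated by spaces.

cos θ_2 = (90.9984−6²−5²)/(2·6·5) = 0.5000; θ_2 = 60.0017° (elbow-up)
β = atan2(-5.1960,-8.0000) = -146.9963°; ψ = atan2(4.3302,8.4999) = 26.9963°
θ_1 = β − ψ = -173.9926°

-173.993 60.002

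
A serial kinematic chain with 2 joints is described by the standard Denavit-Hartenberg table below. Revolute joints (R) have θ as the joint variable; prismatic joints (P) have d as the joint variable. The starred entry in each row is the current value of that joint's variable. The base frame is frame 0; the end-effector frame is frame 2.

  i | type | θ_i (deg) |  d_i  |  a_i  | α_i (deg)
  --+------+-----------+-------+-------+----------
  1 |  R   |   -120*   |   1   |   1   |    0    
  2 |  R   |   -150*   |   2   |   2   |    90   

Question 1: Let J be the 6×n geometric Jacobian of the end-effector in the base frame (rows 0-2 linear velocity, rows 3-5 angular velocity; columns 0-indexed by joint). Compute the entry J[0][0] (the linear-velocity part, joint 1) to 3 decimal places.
-1.134

axis z_0 = ẑ; lever o_n−o_0 = (-0.5000,1.1340,3.0000)
cross product → J_v[:, 0] = (-1.1340,-0.5000,0.0000)
J_ω[:, 0] = z_0
entry J[0][0] = -1.1340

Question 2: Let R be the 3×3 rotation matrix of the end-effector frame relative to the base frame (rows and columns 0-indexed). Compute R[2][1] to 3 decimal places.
End-effector y-axis (col 1 of R) = (-0.0000,-0.0000,1.0000)
R[2][1] = 1.0000

1.000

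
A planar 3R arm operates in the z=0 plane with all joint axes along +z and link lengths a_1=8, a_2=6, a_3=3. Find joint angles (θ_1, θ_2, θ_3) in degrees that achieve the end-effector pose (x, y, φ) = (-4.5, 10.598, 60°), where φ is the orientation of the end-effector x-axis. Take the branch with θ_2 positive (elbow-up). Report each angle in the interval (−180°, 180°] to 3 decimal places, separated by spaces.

wrist centre = target − a_3·(cos φ, sin φ) = (-6.0000, 7.9999)
cos θ_2 = (99.9988−8²−6²)/(2·8·6) = -0.0000; θ_2 = 90.0007° (elbow-up)
β = atan2(7.9999,-6.0000) = 126.8702°; ψ = atan2(6.0000,7.9999) = 36.8702°
θ_1 = β − ψ = 90.0000°
θ_3 = φ − θ_1 − θ_2 = -120.0007° (wrapped to (-180°,180°])

90.000 90.001 -120.001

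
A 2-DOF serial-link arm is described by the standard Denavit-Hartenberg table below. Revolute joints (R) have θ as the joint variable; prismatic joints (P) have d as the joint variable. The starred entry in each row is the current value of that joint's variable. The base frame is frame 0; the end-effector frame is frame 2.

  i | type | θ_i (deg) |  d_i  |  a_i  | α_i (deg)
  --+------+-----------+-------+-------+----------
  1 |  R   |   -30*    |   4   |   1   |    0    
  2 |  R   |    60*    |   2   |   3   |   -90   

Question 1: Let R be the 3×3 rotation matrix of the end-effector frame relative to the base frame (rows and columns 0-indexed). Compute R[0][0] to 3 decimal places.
0.866

End-effector x-axis (col 0 of R) = (0.8660,0.5000,0.0000)
R[0][0] = 0.8660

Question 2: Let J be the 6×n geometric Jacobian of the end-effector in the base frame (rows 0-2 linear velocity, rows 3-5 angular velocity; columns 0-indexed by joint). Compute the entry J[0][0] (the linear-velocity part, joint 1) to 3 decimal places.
-1.000

axis z_0 = ẑ; lever o_n−o_0 = (3.4641,1.0000,6.0000)
cross product → J_v[:, 0] = (-1.0000,3.4641,0.0000)
J_ω[:, 0] = z_0
entry J[0][0] = -1.0000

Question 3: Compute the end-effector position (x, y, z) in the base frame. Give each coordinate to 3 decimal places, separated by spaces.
3.464 1.000 6.000

after link 1: o_1 = (0.8660, -0.5000, 4.0000)
after link 2: o_2 = (3.4641, 1.0000, 6.0000)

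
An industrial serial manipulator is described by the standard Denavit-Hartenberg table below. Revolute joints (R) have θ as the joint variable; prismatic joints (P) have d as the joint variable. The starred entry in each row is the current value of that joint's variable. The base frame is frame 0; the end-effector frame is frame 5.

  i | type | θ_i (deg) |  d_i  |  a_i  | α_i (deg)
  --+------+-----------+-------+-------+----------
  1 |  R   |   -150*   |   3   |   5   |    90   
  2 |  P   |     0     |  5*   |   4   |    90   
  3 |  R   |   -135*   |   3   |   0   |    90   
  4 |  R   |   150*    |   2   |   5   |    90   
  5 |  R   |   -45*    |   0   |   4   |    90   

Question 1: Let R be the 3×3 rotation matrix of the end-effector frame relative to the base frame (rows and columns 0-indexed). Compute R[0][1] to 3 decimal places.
End-effector y-axis (col 1 of R) = (0.4830,-0.1294,-0.8660)
R[0][1] = 0.4830

0.483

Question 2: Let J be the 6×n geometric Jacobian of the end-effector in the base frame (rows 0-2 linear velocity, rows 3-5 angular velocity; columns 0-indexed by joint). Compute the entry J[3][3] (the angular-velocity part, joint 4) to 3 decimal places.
axis z_3 = (0.2588,0.9659,0.0000); lever o_n−o_3 = (-6.7630,0.9545,-3.9142)
cross product → J_v[:, 3] = (-3.7808,1.0131,6.7796)
J_ω[:, 3] = z_3
entry J[3][3] = 0.2588

0.259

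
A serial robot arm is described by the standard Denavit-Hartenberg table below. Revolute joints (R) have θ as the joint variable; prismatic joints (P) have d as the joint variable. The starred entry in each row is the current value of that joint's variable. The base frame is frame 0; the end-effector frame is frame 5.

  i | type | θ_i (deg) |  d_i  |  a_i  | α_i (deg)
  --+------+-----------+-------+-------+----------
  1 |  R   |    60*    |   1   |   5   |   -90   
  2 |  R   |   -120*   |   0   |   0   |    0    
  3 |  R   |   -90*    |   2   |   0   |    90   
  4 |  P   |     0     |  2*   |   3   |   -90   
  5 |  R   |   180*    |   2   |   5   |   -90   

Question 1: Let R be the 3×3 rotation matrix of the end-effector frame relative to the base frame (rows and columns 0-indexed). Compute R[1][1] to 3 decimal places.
-0.500

End-effector y-axis (col 1 of R) = (0.8660,-0.5000,-0.0000)
R[1][1] = -0.5000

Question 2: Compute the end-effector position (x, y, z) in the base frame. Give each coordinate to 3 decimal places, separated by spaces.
0.402 8.696 0.268

after link 1: o_1 = (2.5000, 4.3301, 1.0000)
after link 2: o_2 = (2.5000, 4.3301, 1.0000)
after link 3: o_3 = (0.7679, 5.3301, 1.0000)
after link 4: o_4 = (-0.0311, 3.9462, -2.2321)
after link 5: o_5 = (0.4019, 8.6962, 0.2679)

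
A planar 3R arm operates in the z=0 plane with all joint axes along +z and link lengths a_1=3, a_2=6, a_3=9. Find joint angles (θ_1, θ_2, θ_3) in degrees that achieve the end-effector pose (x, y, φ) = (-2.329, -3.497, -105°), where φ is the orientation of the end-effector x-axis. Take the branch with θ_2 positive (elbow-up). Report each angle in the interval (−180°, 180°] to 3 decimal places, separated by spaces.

-0.001 119.997 135.004

wrist centre = target − a_3·(cos φ, sin φ) = (0.0004, 5.1963)
cos θ_2 = (27.0019−3²−6²)/(2·3·6) = -0.4999; θ_2 = 119.9966° (elbow-up)
β = atan2(5.1963,0.0004) = 89.9959°; ψ = atan2(5.1963,0.0003) = 89.9966°
θ_1 = β − ψ = -0.0007°
θ_3 = φ − θ_1 − θ_2 = 135.0041° (wrapped to (-180°,180°])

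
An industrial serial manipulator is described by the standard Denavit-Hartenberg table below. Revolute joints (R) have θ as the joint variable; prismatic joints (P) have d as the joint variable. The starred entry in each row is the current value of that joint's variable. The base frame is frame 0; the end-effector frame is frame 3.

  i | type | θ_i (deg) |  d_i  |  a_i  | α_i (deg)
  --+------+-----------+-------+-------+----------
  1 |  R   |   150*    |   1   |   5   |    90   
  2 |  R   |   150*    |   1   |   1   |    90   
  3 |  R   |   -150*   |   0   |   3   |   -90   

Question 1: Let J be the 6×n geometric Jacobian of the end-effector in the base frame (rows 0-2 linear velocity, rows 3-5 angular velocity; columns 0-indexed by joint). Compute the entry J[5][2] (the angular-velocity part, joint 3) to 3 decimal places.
0.866

axis z_2 = (-0.4330,0.2500,0.8660); lever o_n−o_2 = (-2.6986,-0.1740,-1.2990)
cross product → J_v[:, 2] = (-0.1740,-2.8995,0.7500)
J_ω[:, 2] = z_2
entry J[5][2] = 0.8660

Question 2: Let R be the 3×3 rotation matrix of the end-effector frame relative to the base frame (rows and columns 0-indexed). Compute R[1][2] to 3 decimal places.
End-effector z-axis (col 2 of R) = (-0.0580,-0.9665,0.2500)
R[1][2] = -0.9665

-0.967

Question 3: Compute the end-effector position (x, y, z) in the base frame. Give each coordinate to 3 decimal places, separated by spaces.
after link 1: o_1 = (-4.3301, 2.5000, 1.0000)
after link 2: o_2 = (-3.0801, 2.9330, 1.5000)
after link 3: o_3 = (-5.7787, 2.7590, 0.2010)

-5.779 2.759 0.201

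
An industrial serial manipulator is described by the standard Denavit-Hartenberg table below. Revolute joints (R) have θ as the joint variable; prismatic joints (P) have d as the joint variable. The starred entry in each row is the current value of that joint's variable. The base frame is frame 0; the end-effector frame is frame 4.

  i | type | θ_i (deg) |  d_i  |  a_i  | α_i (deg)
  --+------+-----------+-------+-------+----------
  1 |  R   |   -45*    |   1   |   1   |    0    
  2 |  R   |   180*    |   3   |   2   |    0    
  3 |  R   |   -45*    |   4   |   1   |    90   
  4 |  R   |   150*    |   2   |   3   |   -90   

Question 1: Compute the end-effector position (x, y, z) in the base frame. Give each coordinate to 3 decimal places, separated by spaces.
1.293 -0.891 9.500

after link 1: o_1 = (0.7071, -0.7071, 1.0000)
after link 2: o_2 = (-0.7071, 0.7071, 4.0000)
after link 3: o_3 = (-0.7071, 1.7071, 8.0000)
after link 4: o_4 = (1.2929, -0.8910, 9.5000)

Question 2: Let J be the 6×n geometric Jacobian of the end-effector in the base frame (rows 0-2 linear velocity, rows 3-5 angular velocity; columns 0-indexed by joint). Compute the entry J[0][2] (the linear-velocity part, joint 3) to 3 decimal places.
axis z_2 = (0.0000,0.0000,1.0000); lever o_n−o_2 = (2.0000,-1.5981,5.5000)
cross product → J_v[:, 2] = (1.5981,2.0000,-0.0000)
J_ω[:, 2] = z_2
entry J[0][2] = 1.5981

1.598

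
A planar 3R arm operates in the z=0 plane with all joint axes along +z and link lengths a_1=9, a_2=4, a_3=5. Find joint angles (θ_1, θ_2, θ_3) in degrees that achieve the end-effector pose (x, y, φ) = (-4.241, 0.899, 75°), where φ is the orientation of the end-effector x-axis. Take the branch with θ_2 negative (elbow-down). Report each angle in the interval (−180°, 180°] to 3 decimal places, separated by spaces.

-119.999 -135.001 -30.000

wrist centre = target − a_3·(cos φ, sin φ) = (-5.5351, -3.9306)
cos θ_2 = (46.0871−9²−4²)/(2·9·4) = -0.7071; θ_2 = -135.0013° (elbow-down)
β = atan2(-3.9306,-5.5351) = -144.6204°; ψ = atan2(-2.8284,6.1715) = -24.6217°
θ_1 = β − ψ = -119.9987°
θ_3 = φ − θ_1 − θ_2 = -30.0000° (wrapped to (-180°,180°])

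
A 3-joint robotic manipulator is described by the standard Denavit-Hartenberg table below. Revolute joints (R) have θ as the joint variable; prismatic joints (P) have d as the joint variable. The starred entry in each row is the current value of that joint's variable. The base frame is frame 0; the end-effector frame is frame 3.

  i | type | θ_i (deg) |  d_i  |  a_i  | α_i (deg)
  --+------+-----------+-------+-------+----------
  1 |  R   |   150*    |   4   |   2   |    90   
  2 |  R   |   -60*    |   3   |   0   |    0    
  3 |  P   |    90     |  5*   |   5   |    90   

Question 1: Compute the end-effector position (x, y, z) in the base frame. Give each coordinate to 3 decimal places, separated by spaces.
after link 1: o_1 = (-1.7321, 1.0000, 4.0000)
after link 2: o_2 = (-0.2321, 3.5981, 4.0000)
after link 3: o_3 = (-1.4821, 10.0933, 6.5000)

-1.482 10.093 6.500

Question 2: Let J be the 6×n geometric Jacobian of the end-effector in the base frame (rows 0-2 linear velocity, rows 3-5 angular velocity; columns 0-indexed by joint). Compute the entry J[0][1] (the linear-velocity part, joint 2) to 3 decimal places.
axis z_1 = (0.5000,0.8660,0.0000); lever o_n−o_1 = (0.2500,9.0933,2.5000)
cross product → J_v[:, 1] = (2.1651,-1.2500,4.3301)
J_ω[:, 1] = z_1
entry J[0][1] = 2.1651

2.165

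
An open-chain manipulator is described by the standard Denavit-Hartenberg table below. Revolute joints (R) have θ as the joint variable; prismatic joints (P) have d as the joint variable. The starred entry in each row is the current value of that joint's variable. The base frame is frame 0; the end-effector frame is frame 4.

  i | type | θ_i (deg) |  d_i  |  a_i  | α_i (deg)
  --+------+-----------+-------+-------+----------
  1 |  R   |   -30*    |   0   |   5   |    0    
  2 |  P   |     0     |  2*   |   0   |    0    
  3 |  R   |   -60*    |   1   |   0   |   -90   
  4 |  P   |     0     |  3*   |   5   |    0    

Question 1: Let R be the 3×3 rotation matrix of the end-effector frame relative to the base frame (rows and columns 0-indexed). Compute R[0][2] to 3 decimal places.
End-effector z-axis (col 2 of R) = (1.0000,0.0000,0.0000)
R[0][2] = 1.0000

1.000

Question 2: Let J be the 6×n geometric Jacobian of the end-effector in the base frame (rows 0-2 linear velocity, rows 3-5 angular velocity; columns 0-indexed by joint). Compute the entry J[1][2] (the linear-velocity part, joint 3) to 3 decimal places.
3.000

axis z_2 = (0.0000,0.0000,1.0000); lever o_n−o_2 = (3.0000,-5.0000,1.0000)
cross product → J_v[:, 2] = (5.0000,3.0000,-0.0000)
J_ω[:, 2] = z_2
entry J[1][2] = 3.0000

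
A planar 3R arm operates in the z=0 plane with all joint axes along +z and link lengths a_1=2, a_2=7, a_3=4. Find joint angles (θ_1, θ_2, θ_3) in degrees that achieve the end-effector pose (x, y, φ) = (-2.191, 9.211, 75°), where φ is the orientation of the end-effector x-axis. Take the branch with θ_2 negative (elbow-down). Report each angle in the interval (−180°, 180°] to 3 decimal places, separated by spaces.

wrist centre = target − a_3·(cos φ, sin φ) = (-3.2263, 5.3473)
cos θ_2 = (39.0024−2²−7²)/(2·2·7) = -0.4999; θ_2 = -119.9942° (elbow-down)
β = atan2(5.3473,-3.2263) = 121.1046°; ψ = atan2(-6.0625,-1.4994) = -103.8917°
θ_1 = β − ψ = 224.9962°
θ_3 = φ − θ_1 − θ_2 = -30.0020° (wrapped to (-180°,180°])

-135.004 -119.994 -30.002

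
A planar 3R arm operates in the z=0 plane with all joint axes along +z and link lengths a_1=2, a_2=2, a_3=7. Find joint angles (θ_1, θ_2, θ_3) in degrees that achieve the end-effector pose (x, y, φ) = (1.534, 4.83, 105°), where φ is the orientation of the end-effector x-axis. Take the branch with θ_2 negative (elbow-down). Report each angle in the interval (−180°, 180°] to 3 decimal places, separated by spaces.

wrist centre = target − a_3·(cos φ, sin φ) = (3.3457, -1.9315)
cos θ_2 = (14.9245−2²−2²)/(2·2·2) = 0.8656; θ_2 = -30.0523° (elbow-down)
β = atan2(-1.9315,3.3457) = -29.9977°; ψ = atan2(-1.0016,3.7311) = -15.0261°
θ_1 = β − ψ = -14.9716°
θ_3 = φ − θ_1 − θ_2 = 150.0238° (wrapped to (-180°,180°])

-14.972 -30.052 150.024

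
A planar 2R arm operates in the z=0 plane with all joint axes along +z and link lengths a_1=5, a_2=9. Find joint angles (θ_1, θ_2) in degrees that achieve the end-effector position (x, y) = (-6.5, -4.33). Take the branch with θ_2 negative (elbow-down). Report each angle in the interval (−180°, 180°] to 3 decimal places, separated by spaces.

-60.000 -120.001

cos θ_2 = (60.9989−5²−9²)/(2·5·9) = -0.5000; θ_2 = -120.0008° (elbow-down)
β = atan2(-4.3300,-6.5000) = -146.3303°; ψ = atan2(-7.7942,0.4999) = -86.3303°
θ_1 = β − ψ = -60.0000°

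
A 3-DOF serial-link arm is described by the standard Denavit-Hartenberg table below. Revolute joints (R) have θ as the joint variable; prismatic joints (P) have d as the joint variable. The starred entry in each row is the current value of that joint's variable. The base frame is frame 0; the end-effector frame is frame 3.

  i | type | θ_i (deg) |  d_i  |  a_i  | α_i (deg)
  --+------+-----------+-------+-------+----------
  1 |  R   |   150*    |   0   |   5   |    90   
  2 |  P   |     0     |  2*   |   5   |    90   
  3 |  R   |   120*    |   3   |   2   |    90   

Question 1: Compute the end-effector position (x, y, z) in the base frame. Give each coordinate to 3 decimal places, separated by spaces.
-5.928 7.732 -3.000

after link 1: o_1 = (-4.3301, 2.5000, 0.0000)
after link 2: o_2 = (-7.6603, 6.7321, 0.0000)
after link 3: o_3 = (-5.9282, 7.7321, -3.0000)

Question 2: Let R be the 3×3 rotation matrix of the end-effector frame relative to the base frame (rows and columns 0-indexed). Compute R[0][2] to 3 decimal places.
End-effector z-axis (col 2 of R) = (-0.5000,0.8660,-0.0000)
R[0][2] = -0.5000

-0.500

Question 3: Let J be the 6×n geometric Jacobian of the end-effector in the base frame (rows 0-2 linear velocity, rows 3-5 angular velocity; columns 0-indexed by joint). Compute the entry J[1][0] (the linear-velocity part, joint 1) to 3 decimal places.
-5.928

axis z_0 = ẑ; lever o_n−o_0 = (-5.9282,7.7321,-3.0000)
cross product → J_v[:, 0] = (-7.7321,-5.9282,0.0000)
J_ω[:, 0] = z_0
entry J[1][0] = -5.9282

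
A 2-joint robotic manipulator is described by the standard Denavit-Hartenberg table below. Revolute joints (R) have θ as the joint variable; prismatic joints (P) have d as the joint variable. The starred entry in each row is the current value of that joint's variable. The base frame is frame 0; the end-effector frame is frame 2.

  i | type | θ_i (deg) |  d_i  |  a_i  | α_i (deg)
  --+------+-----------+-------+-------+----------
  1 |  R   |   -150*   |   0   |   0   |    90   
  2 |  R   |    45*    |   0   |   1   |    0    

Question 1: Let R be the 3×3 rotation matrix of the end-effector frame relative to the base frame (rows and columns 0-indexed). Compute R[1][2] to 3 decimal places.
0.866

End-effector z-axis (col 2 of R) = (-0.5000,0.8660,0.0000)
R[1][2] = 0.8660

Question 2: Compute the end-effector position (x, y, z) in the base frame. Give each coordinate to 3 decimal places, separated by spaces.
after link 1: o_1 = (0.0000, 0.0000, 0.0000)
after link 2: o_2 = (-0.6124, -0.3536, 0.7071)

-0.612 -0.354 0.707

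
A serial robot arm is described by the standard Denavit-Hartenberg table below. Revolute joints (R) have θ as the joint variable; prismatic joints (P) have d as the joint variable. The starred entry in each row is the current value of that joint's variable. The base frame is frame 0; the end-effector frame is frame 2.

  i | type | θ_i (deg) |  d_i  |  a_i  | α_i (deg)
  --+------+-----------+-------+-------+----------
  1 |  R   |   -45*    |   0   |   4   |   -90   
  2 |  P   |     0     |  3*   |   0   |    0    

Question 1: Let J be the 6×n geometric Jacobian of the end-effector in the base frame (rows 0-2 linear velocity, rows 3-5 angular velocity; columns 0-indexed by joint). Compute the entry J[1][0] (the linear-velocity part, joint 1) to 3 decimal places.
4.950

axis z_0 = ẑ; lever o_n−o_0 = (4.9497,-0.7071,0.0000)
cross product → J_v[:, 0] = (0.7071,4.9497,-0.0000)
J_ω[:, 0] = z_0
entry J[1][0] = 4.9497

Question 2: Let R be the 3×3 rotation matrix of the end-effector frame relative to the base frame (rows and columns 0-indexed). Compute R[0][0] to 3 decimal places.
End-effector x-axis (col 0 of R) = (0.7071,-0.7071,0.0000)
R[0][0] = 0.7071

0.707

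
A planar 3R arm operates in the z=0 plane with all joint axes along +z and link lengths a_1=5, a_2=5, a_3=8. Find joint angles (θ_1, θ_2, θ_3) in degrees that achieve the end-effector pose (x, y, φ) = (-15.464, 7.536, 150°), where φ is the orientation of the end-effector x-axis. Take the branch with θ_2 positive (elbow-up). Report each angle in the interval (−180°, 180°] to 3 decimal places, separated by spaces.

wrist centre = target − a_3·(cos φ, sin φ) = (-8.5358, 3.5360)
cos θ_2 = (85.3631−5²−5²)/(2·5·5) = 0.7073; θ_2 = 44.9874° (elbow-up)
β = atan2(3.5360,-8.5358) = 157.4980°; ψ = atan2(3.5348,8.5363) = 22.4937°
θ_1 = β − ψ = 135.0043°
θ_3 = φ − θ_1 − θ_2 = -29.9916° (wrapped to (-180°,180°])

135.004 44.987 -29.992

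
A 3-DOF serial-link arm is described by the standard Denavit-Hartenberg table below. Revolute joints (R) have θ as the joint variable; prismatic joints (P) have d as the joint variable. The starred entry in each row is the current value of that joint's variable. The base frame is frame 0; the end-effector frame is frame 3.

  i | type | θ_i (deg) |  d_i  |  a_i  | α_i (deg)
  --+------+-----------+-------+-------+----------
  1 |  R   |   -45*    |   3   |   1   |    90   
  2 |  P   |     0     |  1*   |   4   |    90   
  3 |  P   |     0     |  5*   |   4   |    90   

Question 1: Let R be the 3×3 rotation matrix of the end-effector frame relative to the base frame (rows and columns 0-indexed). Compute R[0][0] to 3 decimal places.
0.707

End-effector x-axis (col 0 of R) = (0.7071,-0.7071,0.0000)
R[0][0] = 0.7071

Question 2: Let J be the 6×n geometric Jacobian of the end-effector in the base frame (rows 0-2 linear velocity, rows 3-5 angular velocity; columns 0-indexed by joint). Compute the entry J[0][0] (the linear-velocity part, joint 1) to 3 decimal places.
7.071

axis z_0 = ẑ; lever o_n−o_0 = (5.6569,-7.0711,-2.0000)
cross product → J_v[:, 0] = (7.0711,5.6569,-0.0000)
J_ω[:, 0] = z_0
entry J[0][0] = 7.0711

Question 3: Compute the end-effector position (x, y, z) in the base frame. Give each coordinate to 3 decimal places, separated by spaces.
after link 1: o_1 = (0.7071, -0.7071, 3.0000)
after link 2: o_2 = (2.8284, -4.2426, 3.0000)
after link 3: o_3 = (5.6569, -7.0711, -2.0000)

5.657 -7.071 -2.000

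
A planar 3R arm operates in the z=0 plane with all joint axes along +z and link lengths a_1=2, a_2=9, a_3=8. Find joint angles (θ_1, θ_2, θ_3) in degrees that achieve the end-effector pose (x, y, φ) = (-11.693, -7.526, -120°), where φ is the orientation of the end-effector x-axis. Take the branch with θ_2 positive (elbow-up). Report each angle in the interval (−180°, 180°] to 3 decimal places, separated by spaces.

59.992 135.010 44.998

wrist centre = target − a_3·(cos φ, sin φ) = (-7.6930, -0.5978)
cos θ_2 = (59.5396−2²−9²)/(2·2·9) = -0.7072; θ_2 = 135.0102° (elbow-up)
β = atan2(-0.5978,-7.6930) = -175.5567°; ψ = atan2(6.3628,-4.3651) = 124.4513°
θ_1 = β − ψ = -300.0080°
θ_3 = φ − θ_1 − θ_2 = 44.9978° (wrapped to (-180°,180°])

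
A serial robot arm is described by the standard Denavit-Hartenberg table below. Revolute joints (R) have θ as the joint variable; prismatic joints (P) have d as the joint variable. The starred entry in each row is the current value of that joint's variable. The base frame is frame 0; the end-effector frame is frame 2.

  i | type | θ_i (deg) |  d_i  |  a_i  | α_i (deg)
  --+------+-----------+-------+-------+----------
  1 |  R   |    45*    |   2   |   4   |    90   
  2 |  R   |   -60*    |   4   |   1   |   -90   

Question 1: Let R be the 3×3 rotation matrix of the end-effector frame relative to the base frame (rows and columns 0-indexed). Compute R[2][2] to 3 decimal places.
End-effector z-axis (col 2 of R) = (0.6124,0.6124,0.5000)
R[2][2] = 0.5000

0.500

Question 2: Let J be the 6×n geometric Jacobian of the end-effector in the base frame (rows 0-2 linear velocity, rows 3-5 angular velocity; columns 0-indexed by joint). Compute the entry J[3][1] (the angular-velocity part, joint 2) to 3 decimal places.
axis z_1 = (0.7071,-0.7071,0.0000); lever o_n−o_1 = (3.1820,-2.4749,-0.8660)
cross product → J_v[:, 1] = (0.6124,0.6124,0.5000)
J_ω[:, 1] = z_1
entry J[3][1] = 0.7071

0.707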